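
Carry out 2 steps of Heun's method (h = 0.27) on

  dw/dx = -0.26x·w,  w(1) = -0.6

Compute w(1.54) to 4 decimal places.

-0.5021

Heun: k1 = f(x_n, w_n); k2 = f(x_n + h, w_n + h·k1); w_{n+1} = w_n + (h/2)·(k1 + k2).
x=1.000000, w=-0.600000:
  k1 = f(1.000000, -0.600000) = 0.156000
  k2 = f(1.270000, -0.557880) = 0.184212
  w ← -0.600000 + (0.27/2)·(0.156000 + 0.184212) = -0.554071
x=1.270000, w=-0.554071:
  k1 = f(1.270000, -0.554071) = 0.182954
  k2 = f(1.540000, -0.504674) = 0.202071
  w ← -0.554071 + (0.27/2)·(0.182954 + 0.202071) = -0.502093
w(1.54) ≈ -0.5021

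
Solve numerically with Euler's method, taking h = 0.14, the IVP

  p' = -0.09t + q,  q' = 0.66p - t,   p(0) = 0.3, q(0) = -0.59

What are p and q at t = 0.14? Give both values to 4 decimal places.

Euler on (p,q): p_{n+1} = p_n + h·p', q_{n+1} = q_n + h·q'.
0.000000: (0.300000, -0.590000); f=(-0.590000, 0.198000) → (0.217400, -0.562280)
(p(0.14), q(0.14)) ≈ (0.2174, -0.5623)

0.2174, -0.5623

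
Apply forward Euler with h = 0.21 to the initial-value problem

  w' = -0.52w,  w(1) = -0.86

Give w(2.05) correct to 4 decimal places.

-0.4824

Euler: w_{n+1} = w_n + h·f(s_n, w_n).
s=1.000000, w=-0.860000: f=0.447200 → w ← -0.860000 + 0.21·0.447200 = -0.766088
s=1.210000, w=-0.766088: f=0.398366 → w ← -0.766088 + 0.21·0.398366 = -0.682431
s=1.420000, w=-0.682431: f=0.354864 → w ← -0.682431 + 0.21·0.354864 = -0.607910
s=1.630000, w=-0.607910: f=0.316113 → w ← -0.607910 + 0.21·0.316113 = -0.541526
s=1.840000, w=-0.541526: f=0.281594 → w ← -0.541526 + 0.21·0.281594 = -0.482391
w(2.05) ≈ -0.4824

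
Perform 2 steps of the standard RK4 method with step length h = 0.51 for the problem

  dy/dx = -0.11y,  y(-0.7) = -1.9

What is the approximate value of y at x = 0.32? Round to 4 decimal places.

RK4: k1 = f(x_n, y_n); k2 = f(x_n + h/2, y_n + (h/2)·k1); k3 = f(x_n + h/2, y_n + (h/2)·k2); k4 = f(x_n + h, y_n + h·k3); y_{n+1} = y_n + (h/6)·(k1 + 2k2 + 2k3 + k4).
x=-0.700000, y=-1.900000:
  k1 = f(-0.700000, -1.900000) = 0.209000
  k2 = f(-0.445000, -1.846705) = 0.203138
  k3 = f(-0.445000, -1.848200) = 0.203302
  k4 = f(-0.190000, -1.796316) = 0.197595
  y ← -1.900000 + (0.51/6)·(k1 + 2k2 + 2k3 + k4) = -1.796345
x=-0.190000, y=-1.796345:
  k1 = f(-0.190000, -1.796345) = 0.197598
  k2 = f(0.065000, -1.745957) = 0.192055
  k3 = f(0.065000, -1.747371) = 0.192211
  k4 = f(0.320000, -1.698317) = 0.186815
  y ← -1.796345 + (0.51/6)·(k1 + 2k2 + 2k3 + k4) = -1.698344
y(0.32) ≈ -1.6983

-1.6983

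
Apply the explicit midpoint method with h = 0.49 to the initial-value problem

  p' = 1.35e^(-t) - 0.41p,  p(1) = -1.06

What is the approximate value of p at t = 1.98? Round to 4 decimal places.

Midpoint: k1 = f(t_n, p_n); k2 = f(t_n + h/2, p_n + (h/2)·k1); p_{n+1} = p_n + h·k2.
t=1.000000, p=-1.060000:
  k1 = f(1.000000, -1.060000) = 0.931237
  k2 = f(1.245000, -0.831847) = 0.729777
  p ← -1.060000 + 0.49·0.729777 = -0.702409
t=1.490000, p=-0.702409:
  k1 = f(1.490000, -0.702409) = 0.592241
  k2 = f(1.735000, -0.557310) = 0.466637
  p ← -0.702409 + 0.49·0.466637 = -0.473757
p(1.98) ≈ -0.4738

-0.4738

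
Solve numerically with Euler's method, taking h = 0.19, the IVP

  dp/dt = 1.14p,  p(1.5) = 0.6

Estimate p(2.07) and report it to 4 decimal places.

1.0804

Euler: p_{n+1} = p_n + h·f(t_n, p_n).
t=1.500000, p=0.600000: f=0.684000 → p ← 0.600000 + 0.19·0.684000 = 0.729960
t=1.690000, p=0.729960: f=0.832154 → p ← 0.729960 + 0.19·0.832154 = 0.888069
t=1.880000, p=0.888069: f=1.012399 → p ← 0.888069 + 0.19·1.012399 = 1.080425
p(2.07) ≈ 1.0804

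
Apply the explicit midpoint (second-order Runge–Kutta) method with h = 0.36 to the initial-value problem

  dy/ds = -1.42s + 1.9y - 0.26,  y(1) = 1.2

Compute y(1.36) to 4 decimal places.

Midpoint: k1 = f(s_n, y_n); k2 = f(s_n + h/2, y_n + (h/2)·k1); y_{n+1} = y_n + h·k2.
s=1.000000, y=1.200000:
  k1 = f(1.000000, 1.200000) = 0.600000
  k2 = f(1.180000, 1.308000) = 0.549600
  y ← 1.200000 + 0.36·0.549600 = 1.397856
y(1.36) ≈ 1.3979

1.3979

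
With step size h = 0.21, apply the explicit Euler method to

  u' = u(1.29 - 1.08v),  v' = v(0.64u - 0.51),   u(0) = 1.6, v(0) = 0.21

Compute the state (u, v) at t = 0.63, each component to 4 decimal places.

Euler on (u,v): u_{n+1} = u_n + h·u', v_{n+1} = v_n + h·v'.
0.000000: (1.600000, 0.210000); f=(1.701120, 0.107940) → (1.957235, 0.232667)
0.210000: (1.957235, 0.232667); f=(2.033018, 0.172786) → (2.384169, 0.268952)
0.420000: (2.384169, 0.268952); f=(2.383052, 0.273220) → (2.884610, 0.326329)
(u(0.63), v(0.63)) ≈ (2.8846, 0.3263)

2.8846, 0.3263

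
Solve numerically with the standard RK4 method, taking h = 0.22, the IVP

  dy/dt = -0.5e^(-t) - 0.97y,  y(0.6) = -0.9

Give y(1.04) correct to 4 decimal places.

RK4: k1 = f(t_n, y_n); k2 = f(t_n + h/2, y_n + (h/2)·k1); k3 = f(t_n + h/2, y_n + (h/2)·k2); k4 = f(t_n + h, y_n + h·k3); y_{n+1} = y_n + (h/6)·(k1 + 2k2 + 2k3 + k4).
t=0.600000, y=-0.900000:
  k1 = f(0.600000, -0.900000) = 0.598594
  k2 = f(0.710000, -0.834155) = 0.563308
  k3 = f(0.710000, -0.838036) = 0.567073
  k4 = f(0.820000, -0.775244) = 0.531771
  y ← -0.900000 + (0.22/6)·(k1 + 2k2 + 2k3 + k4) = -0.775659
t=0.820000, y=-0.775659:
  k1 = f(0.820000, -0.775659) = 0.532173
  k2 = f(0.930000, -0.717120) = 0.498329
  k3 = f(0.930000, -0.720842) = 0.501940
  k4 = f(1.040000, -0.665232) = 0.468548
  y ← -0.775659 + (0.22/6)·(k1 + 2k2 + 2k3 + k4) = -0.665612
y(1.04) ≈ -0.6656

-0.6656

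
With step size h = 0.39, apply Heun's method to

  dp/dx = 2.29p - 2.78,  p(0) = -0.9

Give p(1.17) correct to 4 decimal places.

Heun: k1 = f(x_n, p_n); k2 = f(x_n + h, p_n + h·k1); p_{n+1} = p_n + (h/2)·(k1 + k2).
x=0.000000, p=-0.900000:
  k1 = f(0.000000, -0.900000) = -4.841000
  k2 = f(0.390000, -2.787990) = -9.164497
  p ← -0.900000 + (0.39/2)·(-4.841000 + (-9.164497)) = -3.631072
x=0.390000, p=-3.631072:
  k1 = f(0.390000, -3.631072) = -11.095155
  k2 = f(0.780000, -7.958182) = -21.004237
  p ← -3.631072 + (0.39/2)·(-11.095155 + (-21.004237)) = -9.890453
x=0.780000, p=-9.890453:
  k1 = f(0.780000, -9.890453) = -25.429138
  k2 = f(1.170000, -19.807817) = -48.139902
  p ← -9.890453 + (0.39/2)·(-25.429138 + (-48.139902)) = -24.236416
p(1.17) ≈ -24.2364

-24.2364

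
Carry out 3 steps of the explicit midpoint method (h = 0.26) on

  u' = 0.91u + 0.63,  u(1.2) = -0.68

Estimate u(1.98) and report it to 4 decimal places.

-0.6674

Midpoint: k1 = f(s_n, u_n); k2 = f(s_n + h/2, u_n + (h/2)·k1); u_{n+1} = u_n + h·k2.
s=1.200000, u=-0.680000:
  k1 = f(1.200000, -0.680000) = 0.011200
  k2 = f(1.330000, -0.678544) = 0.012525
  u ← -0.680000 + 0.26·0.012525 = -0.676744
s=1.460000, u=-0.676744:
  k1 = f(1.460000, -0.676744) = 0.014163
  k2 = f(1.590000, -0.674902) = 0.015839
  u ← -0.676744 + 0.26·0.015839 = -0.672625
s=1.720000, u=-0.672625:
  k1 = f(1.720000, -0.672625) = 0.017911
  k2 = f(1.850000, -0.670297) = 0.020030
  u ← -0.672625 + 0.26·0.020030 = -0.667418
u(1.98) ≈ -0.6674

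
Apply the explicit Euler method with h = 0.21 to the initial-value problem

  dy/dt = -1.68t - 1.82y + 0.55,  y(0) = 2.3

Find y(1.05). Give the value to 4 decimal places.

-0.0257

Euler: y_{n+1} = y_n + h·f(t_n, y_n).
t=0.000000, y=2.300000: f=-3.636000 → y ← 2.300000 + 0.21·(-3.636000) = 1.536440
t=0.210000, y=1.536440: f=-2.599121 → y ← 1.536440 + 0.21·(-2.599121) = 0.990625
t=0.420000, y=0.990625: f=-1.958537 → y ← 0.990625 + 0.21·(-1.958537) = 0.579332
t=0.630000, y=0.579332: f=-1.562784 → y ← 0.579332 + 0.21·(-1.562784) = 0.251147
t=0.840000, y=0.251147: f=-1.318288 → y ← 0.251147 + 0.21·(-1.318288) = -0.025693
y(1.05) ≈ -0.0257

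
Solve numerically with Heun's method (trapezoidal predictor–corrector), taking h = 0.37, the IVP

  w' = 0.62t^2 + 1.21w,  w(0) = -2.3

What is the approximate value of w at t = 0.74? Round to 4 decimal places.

Heun: k1 = f(t_n, w_n); k2 = f(t_n + h, w_n + h·k1); w_{n+1} = w_n + (h/2)·(k1 + k2).
t=0.000000, w=-2.300000:
  k1 = f(0.000000, -2.300000) = -2.783000
  k2 = f(0.370000, -3.329710) = -3.944071
  w ← -2.300000 + (0.37/2)·(-2.783000 + (-3.944071)) = -3.544508
t=0.370000, w=-3.544508:
  k1 = f(0.370000, -3.544508) = -4.203977
  k2 = f(0.740000, -5.099980) = -5.831463
  w ← -3.544508 + (0.37/2)·(-4.203977 + (-5.831463)) = -5.401065
w(0.74) ≈ -5.4011

-5.4011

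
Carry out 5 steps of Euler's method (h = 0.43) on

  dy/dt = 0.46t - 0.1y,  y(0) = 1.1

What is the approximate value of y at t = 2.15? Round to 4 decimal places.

Euler: y_{n+1} = y_n + h·f(t_n, y_n).
t=0.000000, y=1.100000: f=-0.110000 → y ← 1.100000 + 0.43·(-0.110000) = 1.052700
t=0.430000, y=1.052700: f=0.092530 → y ← 1.052700 + 0.43·0.092530 = 1.092488
t=0.860000, y=1.092488: f=0.286351 → y ← 1.092488 + 0.43·0.286351 = 1.215619
t=1.290000, y=1.215619: f=0.471838 → y ← 1.215619 + 0.43·0.471838 = 1.418509
t=1.720000, y=1.418509: f=0.649349 → y ← 1.418509 + 0.43·0.649349 = 1.697729
y(2.15) ≈ 1.6977

1.6977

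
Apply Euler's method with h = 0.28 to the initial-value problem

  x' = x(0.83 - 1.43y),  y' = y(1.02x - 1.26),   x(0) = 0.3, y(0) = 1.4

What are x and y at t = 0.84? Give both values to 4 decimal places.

Euler on (x,y): x_{n+1} = x_n + h·x', y_{n+1} = y_n + h·y'.
0.000000: (0.300000, 1.400000); f=(-0.351600, -1.335600) → (0.201552, 1.026032)
0.280000: (0.201552, 1.026032); f=(-0.128434, -1.081866) → (0.165590, 0.723110)
0.560000: (0.165590, 0.723110); f=(-0.033788, -0.788983) → (0.156130, 0.502194)
(x(0.84), y(0.84)) ≈ (0.1561, 0.5022)

0.1561, 0.5022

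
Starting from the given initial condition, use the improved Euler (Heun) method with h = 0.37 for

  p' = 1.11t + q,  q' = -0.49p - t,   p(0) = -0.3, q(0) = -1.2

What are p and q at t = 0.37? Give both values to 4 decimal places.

-0.6580, -1.1738

Heun on (p,q): k1 = f(t_n, state_n); k2 = f(t_n + h, state_n + h·k1); state_{n+1} = state_n + (h/2)·(k1 + k2).
0.000000: (-0.300000, -1.200000)
  k1 = (-1.200000, 0.147000)
  predictor → (-0.744000, -1.145610)
  k2 = (-0.734910, -0.005440)
  → (-0.657958, -1.173811)
(p(0.37), q(0.37)) ≈ (-0.6580, -1.1738)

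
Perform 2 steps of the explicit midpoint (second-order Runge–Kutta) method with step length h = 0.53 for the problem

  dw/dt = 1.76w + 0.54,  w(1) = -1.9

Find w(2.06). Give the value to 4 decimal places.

-9.2394

Midpoint: k1 = f(t_n, w_n); k2 = f(t_n + h/2, w_n + (h/2)·k1); w_{n+1} = w_n + h·k2.
t=1.000000, w=-1.900000:
  k1 = f(1.000000, -1.900000) = -2.804000
  k2 = f(1.265000, -2.643060) = -4.111786
  w ← -1.900000 + 0.53·(-4.111786) = -4.079246
t=1.530000, w=-4.079246:
  k1 = f(1.530000, -4.079246) = -6.639474
  k2 = f(1.795000, -5.838707) = -9.736124
  w ← -4.079246 + 0.53·(-9.736124) = -9.239392
w(2.06) ≈ -9.2394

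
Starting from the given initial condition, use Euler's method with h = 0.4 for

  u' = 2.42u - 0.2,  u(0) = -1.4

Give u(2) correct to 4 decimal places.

Euler: u_{n+1} = u_n + h·f(t_n, u_n).
t=0.000000, u=-1.400000: f=-3.588000 → u ← -1.400000 + 0.4·(-3.588000) = -2.835200
t=0.400000, u=-2.835200: f=-7.061184 → u ← -2.835200 + 0.4·(-7.061184) = -5.659674
t=0.800000, u=-5.659674: f=-13.896410 → u ← -5.659674 + 0.4·(-13.896410) = -11.218238
t=1.200000, u=-11.218238: f=-27.348135 → u ← -11.218238 + 0.4·(-27.348135) = -22.157492
t=1.600000, u=-22.157492: f=-53.821130 → u ← -22.157492 + 0.4·(-53.821130) = -43.685944
u(2) ≈ -43.6859

-43.6859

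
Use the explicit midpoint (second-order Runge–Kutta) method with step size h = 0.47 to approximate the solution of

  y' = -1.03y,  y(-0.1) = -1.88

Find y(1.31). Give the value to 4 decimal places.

-0.4770

Midpoint: k1 = f(x_n, y_n); k2 = f(x_n + h/2, y_n + (h/2)·k1); y_{n+1} = y_n + h·k2.
x=-0.100000, y=-1.880000:
  k1 = f(-0.100000, -1.880000) = 1.936400
  k2 = f(0.135000, -1.424946) = 1.467694
  y ← -1.880000 + 0.47·1.467694 = -1.190184
x=0.370000, y=-1.190184:
  k1 = f(0.370000, -1.190184) = 1.225889
  k2 = f(0.605000, -0.902100) = 0.929163
  y ← -1.190184 + 0.47·0.929163 = -0.753477
x=0.840000, y=-0.753477:
  k1 = f(0.840000, -0.753477) = 0.776081
  k2 = f(1.075000, -0.571098) = 0.588231
  y ← -0.753477 + 0.47·0.588231 = -0.477009
y(1.31) ≈ -0.4770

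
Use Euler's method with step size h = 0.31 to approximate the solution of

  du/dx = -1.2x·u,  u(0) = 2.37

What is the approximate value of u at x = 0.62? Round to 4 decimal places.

Euler: u_{n+1} = u_n + h·f(x_n, u_n).
x=0.000000, u=2.370000: f=0.000000 → u ← 2.370000 + 0.31·0.000000 = 2.370000
x=0.310000, u=2.370000: f=-0.881640 → u ← 2.370000 + 0.31·(-0.881640) = 2.096692
u(0.62) ≈ 2.0967

2.0967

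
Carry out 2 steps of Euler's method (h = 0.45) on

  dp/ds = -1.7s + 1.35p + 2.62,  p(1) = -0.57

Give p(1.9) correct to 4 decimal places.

Euler: p_{n+1} = p_n + h·f(s_n, p_n).
s=1.000000, p=-0.570000: f=0.150500 → p ← -0.570000 + 0.45·0.150500 = -0.502275
s=1.450000, p=-0.502275: f=-0.523071 → p ← -0.502275 + 0.45·(-0.523071) = -0.737657
p(1.9) ≈ -0.7377

-0.7377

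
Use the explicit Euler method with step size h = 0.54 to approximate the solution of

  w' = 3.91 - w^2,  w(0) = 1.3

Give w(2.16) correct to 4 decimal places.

Euler: w_{n+1} = w_n + h·f(x_n, w_n).
x=0.000000, w=1.300000: f=2.220000 → w ← 1.300000 + 0.54·2.220000 = 2.498800
x=0.540000, w=2.498800: f=-2.334001 → w ← 2.498800 + 0.54·(-2.334001) = 1.238439
x=1.080000, w=1.238439: f=2.376268 → w ← 1.238439 + 0.54·2.376268 = 2.521624
x=1.620000, w=2.521624: f=-2.448588 → w ← 2.521624 + 0.54·(-2.448588) = 1.199387
w(2.16) ≈ 1.1994

1.1994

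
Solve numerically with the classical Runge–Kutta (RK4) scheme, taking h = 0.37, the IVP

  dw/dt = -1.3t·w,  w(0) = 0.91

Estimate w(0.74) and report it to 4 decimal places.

RK4: k1 = f(t_n, w_n); k2 = f(t_n + h/2, w_n + (h/2)·k1); k3 = f(t_n + h/2, w_n + (h/2)·k2); k4 = f(t_n + h, w_n + h·k3); w_{n+1} = w_n + (h/6)·(k1 + 2k2 + 2k3 + k4).
t=0.000000, w=0.910000:
  k1 = f(0.000000, 0.910000) = 0.000000
  k2 = f(0.185000, 0.910000) = -0.218855
  k3 = f(0.185000, 0.869512) = -0.209118
  k4 = f(0.370000, 0.832626) = -0.400493
  w ← 0.910000 + (0.37/6)·(k1 + 2k2 + 2k3 + k4) = 0.832520
t=0.370000, w=0.832520:
  k1 = f(0.370000, 0.832520) = -0.400442
  k2 = f(0.555000, 0.758438) = -0.547213
  k3 = f(0.555000, 0.731285) = -0.527622
  k4 = f(0.740000, 0.637299) = -0.613082
  w ← 0.832520 + (0.37/6)·(k1 + 2k2 + 2k3 + k4) = 0.637456
w(0.74) ≈ 0.6375

0.6375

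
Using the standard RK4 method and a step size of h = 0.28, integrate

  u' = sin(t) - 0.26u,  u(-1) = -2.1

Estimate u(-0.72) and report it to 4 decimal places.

-2.1562

RK4: k1 = f(t_n, u_n); k2 = f(t_n + h/2, u_n + (h/2)·k1); k3 = f(t_n + h/2, u_n + (h/2)·k2); k4 = f(t_n + h, u_n + h·k3); u_{n+1} = u_n + (h/6)·(k1 + 2k2 + 2k3 + k4).
t=-1.000000, u=-2.100000:
  k1 = f(-1.000000, -2.100000) = -0.295471
  k2 = f(-0.860000, -2.141366) = -0.201087
  k3 = f(-0.860000, -2.128152) = -0.204523
  k4 = f(-0.720000, -2.157266) = -0.098495
  u ← -2.100000 + (0.28/6)·(k1 + 2k2 + 2k3 + k4) = -2.156242
u(-0.72) ≈ -2.1562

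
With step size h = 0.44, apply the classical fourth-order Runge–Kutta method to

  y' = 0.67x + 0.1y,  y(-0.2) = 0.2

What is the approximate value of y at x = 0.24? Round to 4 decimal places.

RK4: k1 = f(x_n, y_n); k2 = f(x_n + h/2, y_n + (h/2)·k1); k3 = f(x_n + h/2, y_n + (h/2)·k2); k4 = f(x_n + h, y_n + h·k3); y_{n+1} = y_n + (h/6)·(k1 + 2k2 + 2k3 + k4).
x=-0.200000, y=0.200000:
  k1 = f(-0.200000, 0.200000) = -0.114000
  k2 = f(0.020000, 0.174920) = 0.030892
  k3 = f(0.020000, 0.206796) = 0.034080
  k4 = f(0.240000, 0.214995) = 0.182300
  y ← 0.200000 + (0.44/6)·(k1 + 2k2 + 2k3 + k4) = 0.214538
y(0.24) ≈ 0.2145

0.2145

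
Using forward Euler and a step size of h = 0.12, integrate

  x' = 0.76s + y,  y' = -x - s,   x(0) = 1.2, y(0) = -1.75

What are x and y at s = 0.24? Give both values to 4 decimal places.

Euler on (x,y): x_{n+1} = x_n + h·x', y_{n+1} = y_n + h·y'.
0.000000: (1.200000, -1.750000); f=(-1.750000, -1.200000) → (0.990000, -1.894000)
0.120000: (0.990000, -1.894000); f=(-1.802800, -1.110000) → (0.773664, -2.027200)
(x(0.24), y(0.24)) ≈ (0.7737, -2.0272)

0.7737, -2.0272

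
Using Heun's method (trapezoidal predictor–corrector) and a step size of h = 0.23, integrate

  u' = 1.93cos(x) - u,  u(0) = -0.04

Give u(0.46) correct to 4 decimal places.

Heun: k1 = f(x_n, u_n); k2 = f(x_n + h, u_n + h·k1); u_{n+1} = u_n + (h/2)·(k1 + k2).
x=0.000000, u=-0.040000:
  k1 = f(0.000000, -0.040000) = 1.970000
  k2 = f(0.230000, 0.413100) = 1.466076
  u ← -0.040000 + (0.23/2)·(1.970000 + 1.466076) = 0.355149
x=0.230000, u=0.355149:
  k1 = f(0.230000, 0.355149) = 1.524027
  k2 = f(0.460000, 0.705675) = 1.023706
  u ← 0.355149 + (0.23/2)·(1.524027 + 1.023706) = 0.648138
u(0.46) ≈ 0.6481

0.6481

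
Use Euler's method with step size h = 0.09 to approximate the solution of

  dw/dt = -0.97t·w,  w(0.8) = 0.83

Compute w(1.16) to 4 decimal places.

Euler: w_{n+1} = w_n + h·f(t_n, w_n).
t=0.800000, w=0.830000: f=-0.644080 → w ← 0.830000 + 0.09·(-0.644080) = 0.772033
t=0.890000, w=0.772033: f=-0.666496 → w ← 0.772033 + 0.09·(-0.666496) = 0.712048
t=0.980000, w=0.712048: f=-0.676873 → w ← 0.712048 + 0.09·(-0.676873) = 0.651130
t=1.070000, w=0.651130: f=-0.675807 → w ← 0.651130 + 0.09·(-0.675807) = 0.590307
w(1.16) ≈ 0.5903

0.5903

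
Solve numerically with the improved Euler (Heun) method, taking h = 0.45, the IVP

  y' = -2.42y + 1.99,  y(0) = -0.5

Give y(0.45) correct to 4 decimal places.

Heun: k1 = f(t_n, y_n); k2 = f(t_n + h, y_n + h·k1); y_{n+1} = y_n + (h/2)·(k1 + k2).
t=0.000000, y=-0.500000:
  k1 = f(0.000000, -0.500000) = 3.200000
  k2 = f(0.450000, 0.940000) = -0.284800
  y ← -0.500000 + (0.45/2)·(3.200000 + (-0.284800)) = 0.155920
y(0.45) ≈ 0.1559

0.1559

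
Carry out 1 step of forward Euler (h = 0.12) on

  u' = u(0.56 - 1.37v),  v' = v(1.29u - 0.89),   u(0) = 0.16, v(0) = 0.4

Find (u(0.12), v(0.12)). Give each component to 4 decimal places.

Euler on (u,v): u_{n+1} = u_n + h·u', v_{n+1} = v_n + h·v'.
0.000000: (0.160000, 0.400000); f=(0.001920, -0.273440) → (0.160230, 0.367187)
(u(0.12), v(0.12)) ≈ (0.1602, 0.3672)

0.1602, 0.3672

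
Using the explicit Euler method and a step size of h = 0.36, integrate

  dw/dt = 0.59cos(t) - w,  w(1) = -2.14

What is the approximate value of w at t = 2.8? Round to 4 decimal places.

Euler: w_{n+1} = w_n + h·f(t_n, w_n).
t=1.000000, w=-2.140000: f=2.458778 → w ← -2.140000 + 0.36·2.458778 = -1.254840
t=1.360000, w=-1.254840: f=1.378291 → w ← -1.254840 + 0.36·1.378291 = -0.758655
t=1.720000, w=-0.758655: f=0.670951 → w ← -0.758655 + 0.36·0.670951 = -0.517113
t=2.080000, w=-0.517113: f=0.229498 → w ← -0.517113 + 0.36·0.229498 = -0.434493
t=2.440000, w=-0.434493: f=-0.016158 → w ← -0.434493 + 0.36·(-0.016158) = -0.440310
w(2.8) ≈ -0.4403

-0.4403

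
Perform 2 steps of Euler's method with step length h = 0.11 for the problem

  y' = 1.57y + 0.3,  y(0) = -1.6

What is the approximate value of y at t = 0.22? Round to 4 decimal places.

-2.1287

Euler: y_{n+1} = y_n + h·f(t_n, y_n).
t=0.000000, y=-1.600000: f=-2.212000 → y ← -1.600000 + 0.11·(-2.212000) = -1.843320
t=0.110000, y=-1.843320: f=-2.594012 → y ← -1.843320 + 0.11·(-2.594012) = -2.128661
y(0.22) ≈ -2.1287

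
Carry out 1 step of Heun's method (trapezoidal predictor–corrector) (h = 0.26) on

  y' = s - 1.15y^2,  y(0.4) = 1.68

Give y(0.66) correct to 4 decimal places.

1.2637

Heun: k1 = f(s_n, y_n); k2 = f(s_n + h, y_n + h·k1); y_{n+1} = y_n + (h/2)·(k1 + k2).
s=0.400000, y=1.680000:
  k1 = f(0.400000, 1.680000) = -2.845760
  k2 = f(0.660000, 0.940102) = -0.356361
  y ← 1.680000 + (0.26/2)·(-2.845760 + (-0.356361)) = 1.263724
y(0.66) ≈ 1.2637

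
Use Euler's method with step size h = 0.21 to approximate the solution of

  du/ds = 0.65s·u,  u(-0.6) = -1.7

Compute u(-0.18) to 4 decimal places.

-1.4777

Euler: u_{n+1} = u_n + h·f(s_n, u_n).
s=-0.600000, u=-1.700000: f=0.663000 → u ← -1.700000 + 0.21·0.663000 = -1.560770
s=-0.390000, u=-1.560770: f=0.395655 → u ← -1.560770 + 0.21·0.395655 = -1.477682
u(-0.18) ≈ -1.4777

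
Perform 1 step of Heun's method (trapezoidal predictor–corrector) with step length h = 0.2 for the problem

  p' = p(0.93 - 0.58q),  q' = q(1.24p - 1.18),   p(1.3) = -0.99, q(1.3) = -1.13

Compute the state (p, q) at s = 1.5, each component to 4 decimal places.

Heun on (p,q): k1 = f(s_n, state_n); k2 = f(s_n + h, state_n + h·k1); state_{n+1} = state_n + (h/2)·(k1 + k2).
1.300000: (-0.990000, -1.130000)
  k1 = (-1.569546, 2.720588)
  predictor → (-1.303909, -0.585882)
  k2 = (-1.655719, 1.638624)
  → (-1.312527, -0.694079)
(p(1.5), q(1.5)) ≈ (-1.3125, -0.6941)

-1.3125, -0.6941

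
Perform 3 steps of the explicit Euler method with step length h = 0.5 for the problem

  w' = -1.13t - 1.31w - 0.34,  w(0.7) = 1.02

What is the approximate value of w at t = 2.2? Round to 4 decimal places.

Euler: w_{n+1} = w_n + h·f(t_n, w_n).
t=0.700000, w=1.020000: f=-2.467200 → w ← 1.020000 + 0.5·(-2.467200) = -0.213600
t=1.200000, w=-0.213600: f=-1.416184 → w ← -0.213600 + 0.5·(-1.416184) = -0.921692
t=1.700000, w=-0.921692: f=-1.053583 → w ← -0.921692 + 0.5·(-1.053583) = -1.448484
w(2.2) ≈ -1.4485

-1.4485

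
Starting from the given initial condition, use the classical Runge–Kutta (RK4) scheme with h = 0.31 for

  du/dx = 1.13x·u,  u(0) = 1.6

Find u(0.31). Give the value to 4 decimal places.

1.6893

RK4: k1 = f(x_n, u_n); k2 = f(x_n + h/2, u_n + (h/2)·k1); k3 = f(x_n + h/2, u_n + (h/2)·k2); k4 = f(x_n + h, u_n + h·k3); u_{n+1} = u_n + (h/6)·(k1 + 2k2 + 2k3 + k4).
x=0.000000, u=1.600000:
  k1 = f(0.000000, 1.600000) = 0.000000
  k2 = f(0.155000, 1.600000) = 0.280240
  k3 = f(0.155000, 1.643437) = 0.287848
  k4 = f(0.310000, 1.689233) = 0.591738
  u ← 1.600000 + (0.31/6)·(k1 + 2k2 + 2k3 + k4) = 1.689276
u(0.31) ≈ 1.6893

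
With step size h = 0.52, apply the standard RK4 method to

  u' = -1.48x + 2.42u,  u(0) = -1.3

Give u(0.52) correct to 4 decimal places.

RK4: k1 = f(x_n, u_n); k2 = f(x_n + h/2, u_n + (h/2)·k1); k3 = f(x_n + h/2, u_n + (h/2)·k2); k4 = f(x_n + h, u_n + h·k3); u_{n+1} = u_n + (h/6)·(k1 + 2k2 + 2k3 + k4).
x=0.000000, u=-1.300000:
  k1 = f(0.000000, -1.300000) = -3.146000
  k2 = f(0.260000, -2.117960) = -5.510263
  k3 = f(0.260000, -2.732668) = -6.997858
  k4 = f(0.520000, -4.938886) = -12.721704
  u ← -1.300000 + (0.52/6)·(k1 + 2k2 + 2k3 + k4) = -4.843275
u(0.52) ≈ -4.8433

-4.8433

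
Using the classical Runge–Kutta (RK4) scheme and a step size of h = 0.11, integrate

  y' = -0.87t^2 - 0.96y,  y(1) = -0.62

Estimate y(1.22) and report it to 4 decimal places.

RK4: k1 = f(t_n, y_n); k2 = f(t_n + h/2, y_n + (h/2)·k1); k3 = f(t_n + h/2, y_n + (h/2)·k2); k4 = f(t_n + h, y_n + h·k3); y_{n+1} = y_n + (h/6)·(k1 + 2k2 + 2k3 + k4).
t=1.000000, y=-0.620000:
  k1 = f(1.000000, -0.620000) = -0.274800
  k2 = f(1.055000, -0.635114) = -0.358622
  k3 = f(1.055000, -0.639724) = -0.354196
  k4 = f(1.110000, -0.658962) = -0.439324
  y ← -0.620000 + (0.11/6)·(k1 + 2k2 + 2k3 + k4) = -0.659229
t=1.110000, y=-0.659229:
  k1 = f(1.110000, -0.659229) = -0.439067
  k2 = f(1.165000, -0.683378) = -0.524743
  k3 = f(1.165000, -0.688090) = -0.520220
  k4 = f(1.220000, -0.716453) = -0.607113
  y ← -0.659229 + (0.11/6)·(k1 + 2k2 + 2k3 + k4) = -0.716724
y(1.22) ≈ -0.7167

-0.7167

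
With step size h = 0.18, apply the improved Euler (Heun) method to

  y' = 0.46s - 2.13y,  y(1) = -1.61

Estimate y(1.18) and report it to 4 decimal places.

-1.0367

Heun: k1 = f(s_n, y_n); k2 = f(s_n + h, y_n + h·k1); y_{n+1} = y_n + (h/2)·(k1 + k2).
s=1.000000, y=-1.610000:
  k1 = f(1.000000, -1.610000) = 3.889300
  k2 = f(1.180000, -0.909926) = 2.480942
  y ← -1.610000 + (0.18/2)·(3.889300 + 2.480942) = -1.036678
y(1.18) ≈ -1.0367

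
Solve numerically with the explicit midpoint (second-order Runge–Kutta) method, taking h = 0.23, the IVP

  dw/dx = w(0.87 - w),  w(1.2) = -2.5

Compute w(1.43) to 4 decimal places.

Midpoint: k1 = f(x_n, w_n); k2 = f(x_n + h/2, w_n + (h/2)·k1); w_{n+1} = w_n + h·k2.
x=1.200000, w=-2.500000:
  k1 = f(1.200000, -2.500000) = -8.425000
  k2 = f(1.315000, -3.468875) = -15.051015
  w ← -2.500000 + 0.23·(-15.051015) = -5.961733
w(1.43) ≈ -5.9617

-5.9617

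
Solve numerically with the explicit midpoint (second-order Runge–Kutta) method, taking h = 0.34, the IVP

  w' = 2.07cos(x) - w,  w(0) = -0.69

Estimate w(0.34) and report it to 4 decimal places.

0.0787

Midpoint: k1 = f(x_n, w_n); k2 = f(x_n + h/2, w_n + (h/2)·k1); w_{n+1} = w_n + h·k2.
x=0.000000, w=-0.690000:
  k1 = f(0.000000, -0.690000) = 2.760000
  k2 = f(0.170000, -0.220800) = 2.260960
  w ← -0.690000 + 0.34·2.260960 = 0.078727
w(0.34) ≈ 0.0787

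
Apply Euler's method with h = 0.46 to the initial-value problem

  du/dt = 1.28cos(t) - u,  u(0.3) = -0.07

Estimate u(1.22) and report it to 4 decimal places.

0.7101

Euler: u_{n+1} = u_n + h·f(t_n, u_n).
t=0.300000, u=-0.070000: f=1.292831 → u ← -0.070000 + 0.46·1.292831 = 0.524702
t=0.760000, u=0.524702: f=0.403088 → u ← 0.524702 + 0.46·0.403088 = 0.710123
u(1.22) ≈ 0.7101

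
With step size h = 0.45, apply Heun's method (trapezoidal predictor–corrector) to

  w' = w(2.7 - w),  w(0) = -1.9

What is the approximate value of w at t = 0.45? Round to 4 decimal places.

-15.0654

Heun: k1 = f(t_n, w_n); k2 = f(t_n + h, w_n + h·k1); w_{n+1} = w_n + (h/2)·(k1 + k2).
t=0.000000, w=-1.900000:
  k1 = f(0.000000, -1.900000) = -8.740000
  k2 = f(0.450000, -5.833000) = -49.772989
  w ← -1.900000 + (0.45/2)·(-8.740000 + (-49.772989)) = -15.065423
w(0.45) ≈ -15.0654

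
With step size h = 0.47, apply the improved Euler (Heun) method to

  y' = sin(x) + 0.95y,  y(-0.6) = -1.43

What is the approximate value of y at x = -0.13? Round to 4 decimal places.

-2.4334

Heun: k1 = f(x_n, y_n); k2 = f(x_n + h, y_n + h·k1); y_{n+1} = y_n + (h/2)·(k1 + k2).
x=-0.600000, y=-1.430000:
  k1 = f(-0.600000, -1.430000) = -1.923142
  k2 = f(-0.130000, -2.333877) = -2.346817
  y ← -1.430000 + (0.47/2)·(-1.923142 + (-2.346817)) = -2.433441
y(-0.13) ≈ -2.4334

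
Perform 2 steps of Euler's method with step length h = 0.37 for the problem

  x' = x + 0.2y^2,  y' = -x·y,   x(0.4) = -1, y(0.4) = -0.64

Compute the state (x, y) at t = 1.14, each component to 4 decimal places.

Euler on (x,y): x_{n+1} = x_n + h·x', y_{n+1} = y_n + h·y'.
0.400000: (-1.000000, -0.640000); f=(-0.918080, -0.640000) → (-1.339690, -0.876800)
0.770000: (-1.339690, -0.876800); f=(-1.185934, -1.174640) → (-1.778485, -1.311417)
(x(1.14), y(1.14)) ≈ (-1.7785, -1.3114)

-1.7785, -1.3114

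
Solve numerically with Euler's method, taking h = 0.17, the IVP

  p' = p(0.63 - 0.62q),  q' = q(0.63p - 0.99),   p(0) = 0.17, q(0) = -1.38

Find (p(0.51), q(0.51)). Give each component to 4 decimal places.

0.3178, -0.8617

Euler on (p,q): p_{n+1} = p_n + h·p', q_{n+1} = q_n + h·q'.
0.000000: (0.170000, -1.380000); f=(0.252552, 1.218402) → (0.212934, -1.172872)
0.170000: (0.212934, -1.172872); f=(0.288990, 1.003804) → (0.262062, -1.002225)
0.340000: (0.262062, -1.002225); f=(0.327939, 0.826736) → (0.317812, -0.861680)
(p(0.51), q(0.51)) ≈ (0.3178, -0.8617)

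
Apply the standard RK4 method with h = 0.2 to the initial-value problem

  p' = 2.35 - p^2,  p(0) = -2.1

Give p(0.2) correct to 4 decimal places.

RK4: k1 = f(s_n, p_n); k2 = f(s_n + h/2, p_n + (h/2)·k1); k3 = f(s_n + h/2, p_n + (h/2)·k2); k4 = f(s_n + h, p_n + h·k3); p_{n+1} = p_n + (h/6)·(k1 + 2k2 + 2k3 + k4).
s=0.000000, p=-2.100000:
  k1 = f(0.000000, -2.100000) = -2.060000
  k2 = f(0.100000, -2.306000) = -2.967636
  k3 = f(0.100000, -2.396764) = -3.394476
  k4 = f(0.200000, -2.778895) = -5.372258
  p ← -2.100000 + (0.2/6)·(k1 + 2k2 + 2k3 + k4) = -2.771883
p(0.2) ≈ -2.7719

-2.7719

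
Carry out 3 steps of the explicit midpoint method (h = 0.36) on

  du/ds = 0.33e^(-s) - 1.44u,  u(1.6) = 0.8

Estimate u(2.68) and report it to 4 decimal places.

0.2049

Midpoint: k1 = f(s_n, u_n); k2 = f(s_n + h/2, u_n + (h/2)·k1); u_{n+1} = u_n + h·k2.
s=1.600000, u=0.800000:
  k1 = f(1.600000, 0.800000) = -1.085374
  k2 = f(1.780000, 0.604633) = -0.815020
  u ← 0.800000 + 0.36·(-0.815020) = 0.506593
s=1.960000, u=0.506593:
  k1 = f(1.960000, 0.506593) = -0.683010
  k2 = f(2.140000, 0.383651) = -0.513631
  u ← 0.506593 + 0.36·(-0.513631) = 0.321685
s=2.320000, u=0.321685:
  k1 = f(2.320000, 0.321685) = -0.430797
  k2 = f(2.500000, 0.244142) = -0.324476
  u ← 0.321685 + 0.36·(-0.324476) = 0.204874
u(2.68) ≈ 0.2049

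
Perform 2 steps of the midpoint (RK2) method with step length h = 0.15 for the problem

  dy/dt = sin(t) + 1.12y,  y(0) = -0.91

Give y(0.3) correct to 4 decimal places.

Midpoint: k1 = f(t_n, y_n); k2 = f(t_n + h/2, y_n + (h/2)·k1); y_{n+1} = y_n + h·k2.
t=0.000000, y=-0.910000:
  k1 = f(0.000000, -0.910000) = -1.019200
  k2 = f(0.075000, -0.986440) = -1.029883
  y ← -0.910000 + 0.15·(-1.029883) = -1.064482
t=0.150000, y=-1.064482:
  k1 = f(0.150000, -1.064482) = -1.042782
  k2 = f(0.225000, -1.142691) = -1.056708
  y ← -1.064482 + 0.15·(-1.056708) = -1.222989
y(0.3) ≈ -1.2230

-1.2230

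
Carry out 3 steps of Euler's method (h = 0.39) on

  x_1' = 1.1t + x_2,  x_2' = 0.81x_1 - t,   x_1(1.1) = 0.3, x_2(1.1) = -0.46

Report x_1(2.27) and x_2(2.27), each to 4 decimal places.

1.2651, -1.6301

Euler on (x_1,x_2): x_1_{n+1} = x_1_n + h·x_1', x_2_{n+1} = x_2_n + h·x_2'.
1.100000: (0.300000, -0.460000); f=(0.750000, -0.857000) → (0.592500, -0.794230)
1.490000: (0.592500, -0.794230); f=(0.844770, -1.010075) → (0.921960, -1.188159)
1.880000: (0.921960, -1.188159); f=(0.879841, -1.133212) → (1.265098, -1.630112)
(x_1(2.27), x_2(2.27)) ≈ (1.2651, -1.6301)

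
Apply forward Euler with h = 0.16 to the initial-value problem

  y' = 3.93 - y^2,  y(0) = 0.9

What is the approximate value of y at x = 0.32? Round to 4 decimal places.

Euler: y_{n+1} = y_n + h·f(x_n, y_n).
x=0.000000, y=0.900000: f=3.120000 → y ← 0.900000 + 0.16·3.120000 = 1.399200
x=0.160000, y=1.399200: f=1.972239 → y ← 1.399200 + 0.16·1.972239 = 1.714758
y(0.32) ≈ 1.7148

1.7148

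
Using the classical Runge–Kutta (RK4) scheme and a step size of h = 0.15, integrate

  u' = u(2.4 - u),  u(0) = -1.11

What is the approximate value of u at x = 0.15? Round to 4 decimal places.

-1.9884

RK4: k1 = f(x_n, u_n); k2 = f(x_n + h/2, u_n + (h/2)·k1); k3 = f(x_n + h/2, u_n + (h/2)·k2); k4 = f(x_n + h, u_n + h·k3); u_{n+1} = u_n + (h/6)·(k1 + 2k2 + 2k3 + k4).
x=0.000000, u=-1.110000:
  k1 = f(0.000000, -1.110000) = -3.896100
  k2 = f(0.075000, -1.402208) = -5.331484
  k3 = f(0.075000, -1.509861) = -5.903348
  k4 = f(0.150000, -1.995502) = -8.771235
  u ← -1.110000 + (0.15/6)·(k1 + 2k2 + 2k3 + k4) = -1.988425
u(0.15) ≈ -1.9884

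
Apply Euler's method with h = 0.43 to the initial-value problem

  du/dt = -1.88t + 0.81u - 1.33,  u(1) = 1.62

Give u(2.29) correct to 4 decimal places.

Euler: u_{n+1} = u_n + h·f(t_n, u_n).
t=1.000000, u=1.620000: f=-1.897800 → u ← 1.620000 + 0.43·(-1.897800) = 0.803946
t=1.430000, u=0.803946: f=-3.367204 → u ← 0.803946 + 0.43·(-3.367204) = -0.643952
t=1.860000, u=-0.643952: f=-5.348401 → u ← -0.643952 + 0.43·(-5.348401) = -2.943764
u(2.29) ≈ -2.9438

-2.9438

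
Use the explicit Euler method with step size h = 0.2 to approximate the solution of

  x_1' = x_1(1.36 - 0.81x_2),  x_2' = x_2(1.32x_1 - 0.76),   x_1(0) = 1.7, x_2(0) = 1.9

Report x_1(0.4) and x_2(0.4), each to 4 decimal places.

Euler on (x_1,x_2): x_1_{n+1} = x_1_n + h·x_1', x_2_{n+1} = x_2_n + h·x_2'.
0.000000: (1.700000, 1.900000); f=(-0.304300, 2.819600) → (1.639140, 2.463920)
0.200000: (1.639140, 2.463920); f=(-1.042125, 3.458518) → (1.430715, 3.155624)
(x_1(0.4), x_2(0.4)) ≈ (1.4307, 3.1556)

1.4307, 3.1556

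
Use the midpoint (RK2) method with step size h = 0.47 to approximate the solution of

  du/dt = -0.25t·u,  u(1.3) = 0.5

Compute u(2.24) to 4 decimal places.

0.3287

Midpoint: k1 = f(t_n, u_n); k2 = f(t_n + h/2, u_n + (h/2)·k1); u_{n+1} = u_n + h·k2.
t=1.300000, u=0.500000:
  k1 = f(1.300000, 0.500000) = -0.162500
  k2 = f(1.535000, 0.461813) = -0.177221
  u ← 0.500000 + 0.47·(-0.177221) = 0.416706
t=1.770000, u=0.416706:
  k1 = f(1.770000, 0.416706) = -0.184393
  k2 = f(2.005000, 0.373374) = -0.187154
  u ← 0.416706 + 0.47·(-0.187154) = 0.328744
u(2.24) ≈ 0.3287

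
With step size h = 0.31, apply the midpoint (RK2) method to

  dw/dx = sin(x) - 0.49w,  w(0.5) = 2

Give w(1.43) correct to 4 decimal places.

1.8815

Midpoint: k1 = f(x_n, w_n); k2 = f(x_n + h/2, w_n + (h/2)·k1); w_{n+1} = w_n + h·k2.
x=0.500000, w=2.000000:
  k1 = f(0.500000, 2.000000) = -0.500574
  k2 = f(0.655000, 1.922411) = -0.332822
  w ← 2.000000 + 0.31·(-0.332822) = 1.896825
x=0.810000, w=1.896825:
  k1 = f(0.810000, 1.896825) = -0.205157
  k2 = f(0.965000, 1.865026) = -0.091814
  w ← 1.896825 + 0.31·(-0.091814) = 1.868363
x=1.120000, w=1.868363:
  k1 = f(1.120000, 1.868363) = -0.015397
  k2 = f(1.275000, 1.865976) = 0.042242
  w ← 1.868363 + 0.31·0.042242 = 1.881458
w(1.43) ≈ 1.8815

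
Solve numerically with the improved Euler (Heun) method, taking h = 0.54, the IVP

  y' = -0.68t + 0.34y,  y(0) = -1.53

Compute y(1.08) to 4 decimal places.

-2.6395

Heun: k1 = f(t_n, y_n); k2 = f(t_n + h, y_n + h·k1); y_{n+1} = y_n + (h/2)·(k1 + k2).
t=0.000000, y=-1.530000:
  k1 = f(0.000000, -1.530000) = -0.520200
  k2 = f(0.540000, -1.810908) = -0.982909
  y ← -1.530000 + (0.54/2)·(-0.520200 + (-0.982909)) = -1.935839
t=0.540000, y=-1.935839:
  k1 = f(0.540000, -1.935839) = -1.025385
  k2 = f(1.080000, -2.489547) = -1.580846
  y ← -1.935839 + (0.54/2)·(-1.025385 + (-1.580846)) = -2.639522
y(1.08) ≈ -2.6395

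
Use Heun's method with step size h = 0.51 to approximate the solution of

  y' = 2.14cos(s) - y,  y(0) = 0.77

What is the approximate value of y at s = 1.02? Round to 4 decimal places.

Heun: k1 = f(s_n, y_n); k2 = f(s_n + h, y_n + h·k1); y_{n+1} = y_n + (h/2)·(k1 + k2).
s=0.000000, y=0.770000:
  k1 = f(0.000000, 0.770000) = 1.370000
  k2 = f(0.510000, 1.468700) = 0.398973
  y ← 0.770000 + (0.51/2)·(1.370000 + 0.398973) = 1.221088
s=0.510000, y=1.221088:
  k1 = f(0.510000, 1.221088) = 0.646585
  k2 = f(1.020000, 1.550847) = -0.430843
  y ← 1.221088 + (0.51/2)·(0.646585 + (-0.430843)) = 1.276102
y(1.02) ≈ 1.2761

1.2761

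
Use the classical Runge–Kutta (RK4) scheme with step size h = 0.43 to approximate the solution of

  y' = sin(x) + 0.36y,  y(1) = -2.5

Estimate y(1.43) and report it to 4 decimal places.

-2.4869

RK4: k1 = f(x_n, y_n); k2 = f(x_n + h/2, y_n + (h/2)·k1); k3 = f(x_n + h/2, y_n + (h/2)·k2); k4 = f(x_n + h, y_n + h·k3); y_{n+1} = y_n + (h/6)·(k1 + 2k2 + 2k3 + k4).
x=1.000000, y=-2.500000:
  k1 = f(1.000000, -2.500000) = -0.058529
  k2 = f(1.215000, -2.512584) = 0.032839
  k3 = f(1.215000, -2.492940) = 0.039911
  k4 = f(1.430000, -2.482838) = 0.096283
  y ← -2.500000 + (0.43/6)·(k1 + 2k2 + 2k3 + k4) = -2.486867
y(1.43) ≈ -2.4869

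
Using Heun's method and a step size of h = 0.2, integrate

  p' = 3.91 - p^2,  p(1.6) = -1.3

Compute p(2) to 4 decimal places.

-0.0370

Heun: k1 = f(x_n, p_n); k2 = f(x_n + h, p_n + h·k1); p_{n+1} = p_n + (h/2)·(k1 + k2).
x=1.600000, p=-1.300000:
  k1 = f(1.600000, -1.300000) = 2.220000
  k2 = f(1.800000, -0.856000) = 3.177264
  p ← -1.300000 + (0.2/2)·(2.220000 + 3.177264) = -0.760274
x=1.800000, p=-0.760274:
  k1 = f(1.800000, -0.760274) = 3.331984
  k2 = f(2.000000, -0.093877) = 3.901187
  p ← -0.760274 + (0.2/2)·(3.331984 + 3.901187) = -0.036956
p(2) ≈ -0.0370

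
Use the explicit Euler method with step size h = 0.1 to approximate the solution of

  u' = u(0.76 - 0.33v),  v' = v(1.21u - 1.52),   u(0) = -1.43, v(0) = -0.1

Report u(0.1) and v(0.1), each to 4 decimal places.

-1.5434, -0.0675

Euler on (u,v): u_{n+1} = u_n + h·u', v_{n+1} = v_n + h·v'.
0.000000: (-1.430000, -0.100000); f=(-1.133990, 0.325030) → (-1.543399, -0.067497)
(u(0.1), v(0.1)) ≈ (-1.5434, -0.0675)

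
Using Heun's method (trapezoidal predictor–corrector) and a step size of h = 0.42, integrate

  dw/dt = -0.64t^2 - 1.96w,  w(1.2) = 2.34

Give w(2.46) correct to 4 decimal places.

-1.0149

Heun: k1 = f(t_n, w_n); k2 = f(t_n + h, w_n + h·k1); w_{n+1} = w_n + (h/2)·(k1 + k2).
t=1.200000, w=2.340000:
  k1 = f(1.200000, 2.340000) = -5.508000
  k2 = f(1.620000, 0.026640) = -1.731830
  w ← 2.340000 + (0.42/2)·(-5.508000 + (-1.731830)) = 0.819636
t=1.620000, w=0.819636:
  k1 = f(1.620000, 0.819636) = -3.286102
  k2 = f(2.040000, -0.560527) = -1.564791
  w ← 0.819636 + (0.42/2)·(-3.286102 + (-1.564791)) = -0.199052
t=2.040000, w=-0.199052:
  k1 = f(2.040000, -0.199052) = -2.273282
  k2 = f(2.460000, -1.153830) = -1.611516
  w ← -0.199052 + (0.42/2)·(-2.273282 + (-1.611516)) = -1.014860
w(2.46) ≈ -1.0149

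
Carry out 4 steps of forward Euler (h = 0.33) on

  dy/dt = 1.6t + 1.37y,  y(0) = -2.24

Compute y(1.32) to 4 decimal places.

-8.5633

Euler: y_{n+1} = y_n + h·f(t_n, y_n).
t=0.000000, y=-2.240000: f=-3.068800 → y ← -2.240000 + 0.33·(-3.068800) = -3.252704
t=0.330000, y=-3.252704: f=-3.928204 → y ← -3.252704 + 0.33·(-3.928204) = -4.549011
t=0.660000, y=-4.549011: f=-5.176146 → y ← -4.549011 + 0.33·(-5.176146) = -6.257140
t=0.990000, y=-6.257140: f=-6.988281 → y ← -6.257140 + 0.33·(-6.988281) = -8.563272
y(1.32) ≈ -8.5633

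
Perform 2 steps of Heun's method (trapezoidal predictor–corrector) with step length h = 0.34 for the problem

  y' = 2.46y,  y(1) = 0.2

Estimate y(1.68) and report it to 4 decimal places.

0.9559

Heun: k1 = f(s_n, y_n); k2 = f(s_n + h, y_n + h·k1); y_{n+1} = y_n + (h/2)·(k1 + k2).
s=1.000000, y=0.200000:
  k1 = f(1.000000, 0.200000) = 0.492000
  k2 = f(1.340000, 0.367280) = 0.903509
  y ← 0.200000 + (0.34/2)·(0.492000 + 0.903509) = 0.437236
s=1.340000, y=0.437236:
  k1 = f(1.340000, 0.437236) = 1.075602
  k2 = f(1.680000, 0.802941) = 1.975235
  y ← 0.437236 + (0.34/2)·(1.075602 + 1.975235) = 0.955879
y(1.68) ≈ 0.9559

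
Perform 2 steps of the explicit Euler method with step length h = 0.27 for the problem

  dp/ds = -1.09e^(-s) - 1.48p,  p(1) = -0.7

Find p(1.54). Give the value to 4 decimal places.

-0.4000

Euler: p_{n+1} = p_n + h·f(s_n, p_n).
s=1.000000, p=-0.700000: f=0.635011 → p ← -0.700000 + 0.27·0.635011 = -0.528547
s=1.270000, p=-0.528547: f=0.476143 → p ← -0.528547 + 0.27·0.476143 = -0.399988
p(1.54) ≈ -0.4000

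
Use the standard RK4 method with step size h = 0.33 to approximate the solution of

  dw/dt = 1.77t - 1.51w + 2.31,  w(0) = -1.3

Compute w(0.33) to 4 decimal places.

-0.1078

RK4: k1 = f(t_n, w_n); k2 = f(t_n + h/2, w_n + (h/2)·k1); k3 = f(t_n + h/2, w_n + (h/2)·k2); k4 = f(t_n + h, w_n + h·k3); w_{n+1} = w_n + (h/6)·(k1 + 2k2 + 2k3 + k4).
t=0.000000, w=-1.300000:
  k1 = f(0.000000, -1.300000) = 4.273000
  k2 = f(0.165000, -0.594955) = 3.500432
  k3 = f(0.165000, -0.722429) = 3.692917
  k4 = f(0.330000, -0.081337) = 3.016919
  w ← -1.300000 + (0.33/6)·(k1 + 2k2 + 2k3 + k4) = -0.107786
w(0.33) ≈ -0.1078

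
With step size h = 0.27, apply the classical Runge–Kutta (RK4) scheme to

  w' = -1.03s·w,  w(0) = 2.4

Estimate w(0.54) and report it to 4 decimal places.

RK4: k1 = f(s_n, w_n); k2 = f(s_n + h/2, w_n + (h/2)·k1); k3 = f(s_n + h/2, w_n + (h/2)·k2); k4 = f(s_n + h, w_n + h·k3); w_{n+1} = w_n + (h/6)·(k1 + 2k2 + 2k3 + k4).
s=0.000000, w=2.400000:
  k1 = f(0.000000, 2.400000) = 0.000000
  k2 = f(0.135000, 2.400000) = -0.333720
  k3 = f(0.135000, 2.354948) = -0.327455
  k4 = f(0.270000, 2.311587) = -0.642852
  w ← 2.400000 + (0.27/6)·(k1 + 2k2 + 2k3 + k4) = 2.311566
s=0.270000, w=2.311566:
  k1 = f(0.270000, 2.311566) = -0.642846
  k2 = f(0.405000, 2.224782) = -0.928068
  k3 = f(0.405000, 2.186277) = -0.912005
  k4 = f(0.540000, 2.065324) = -1.148733
  w ← 2.311566 + (0.27/6)·(k1 + 2k2 + 2k3 + k4) = 2.065338
w(0.54) ≈ 2.0653

2.0653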